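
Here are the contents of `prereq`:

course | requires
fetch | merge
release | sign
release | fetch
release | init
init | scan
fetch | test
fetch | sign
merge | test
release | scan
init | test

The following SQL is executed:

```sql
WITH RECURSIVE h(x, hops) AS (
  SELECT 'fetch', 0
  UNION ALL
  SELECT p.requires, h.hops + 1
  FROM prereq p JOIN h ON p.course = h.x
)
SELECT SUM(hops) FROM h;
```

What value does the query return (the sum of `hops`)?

Base: (fetch, hops=0).
Iteration 1: edges from {fetch} -> (merge, hops=1), (sign, hops=1), (test, hops=1).
Iteration 2: edges from {merge,sign,test} -> (test, hops=2).
Iteration 3: no outgoing edges from {test}; recursion stops.
SUM(hops) = 0 + 1 + 1 + 1 + 2 = 5.

5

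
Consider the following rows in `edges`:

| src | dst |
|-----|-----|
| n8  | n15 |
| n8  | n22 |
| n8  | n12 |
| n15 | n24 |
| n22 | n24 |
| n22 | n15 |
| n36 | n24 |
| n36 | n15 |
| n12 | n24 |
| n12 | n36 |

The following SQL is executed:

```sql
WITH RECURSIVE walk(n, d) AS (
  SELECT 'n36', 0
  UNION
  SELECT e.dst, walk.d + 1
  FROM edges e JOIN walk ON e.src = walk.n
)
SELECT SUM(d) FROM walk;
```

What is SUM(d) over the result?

4

Base: (n36, d=0).
Iteration 1: edges from {n36} -> (n15, d=1), (n24, d=1).
Iteration 2: edges from {n15,n24} -> (n24, d=2).
Iteration 3: no outgoing edges from {n24}; recursion stops.
SUM(d) = 0 + 1 + 1 + 2 = 4.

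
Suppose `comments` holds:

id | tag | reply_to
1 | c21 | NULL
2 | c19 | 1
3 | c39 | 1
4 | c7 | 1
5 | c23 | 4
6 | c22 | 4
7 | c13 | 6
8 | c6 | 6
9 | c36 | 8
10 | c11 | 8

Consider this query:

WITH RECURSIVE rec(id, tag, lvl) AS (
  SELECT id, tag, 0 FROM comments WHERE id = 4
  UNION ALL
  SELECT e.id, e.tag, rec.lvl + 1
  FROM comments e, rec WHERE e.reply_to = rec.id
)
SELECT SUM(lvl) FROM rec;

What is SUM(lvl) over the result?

Base: id=4 (c7) at lvl 0.
Iteration 1: rows with reply_to in {4} -> c23 (id 5, lvl 1), c22 (id 6, lvl 1).
Iteration 2: rows with reply_to in {5,6} -> c13 (id 7, lvl 2), c6 (id 8, lvl 2).
Iteration 3: rows with reply_to in {7,8} -> c36 (id 9, lvl 3), c11 (id 10, lvl 3).
Iteration 4: no rows with reply_to in {9,10}; recursion stops.
SUM(lvl) = 0 + 1 + 1 + 2 + 2 + 3 + 3 = 12.

12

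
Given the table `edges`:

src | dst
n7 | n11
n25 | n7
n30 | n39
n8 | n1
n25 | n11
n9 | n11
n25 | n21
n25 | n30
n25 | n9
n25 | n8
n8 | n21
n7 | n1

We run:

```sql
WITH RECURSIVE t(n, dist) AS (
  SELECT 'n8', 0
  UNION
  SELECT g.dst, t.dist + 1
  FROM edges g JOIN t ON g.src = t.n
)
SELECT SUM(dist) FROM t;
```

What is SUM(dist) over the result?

Base: (n8, dist=0).
Iteration 1: edges from {n8} -> (n1, dist=1), (n21, dist=1).
Iteration 2: no outgoing edges from {n1,n21}; recursion stops.
SUM(dist) = 0 + 1 + 1 = 2.

2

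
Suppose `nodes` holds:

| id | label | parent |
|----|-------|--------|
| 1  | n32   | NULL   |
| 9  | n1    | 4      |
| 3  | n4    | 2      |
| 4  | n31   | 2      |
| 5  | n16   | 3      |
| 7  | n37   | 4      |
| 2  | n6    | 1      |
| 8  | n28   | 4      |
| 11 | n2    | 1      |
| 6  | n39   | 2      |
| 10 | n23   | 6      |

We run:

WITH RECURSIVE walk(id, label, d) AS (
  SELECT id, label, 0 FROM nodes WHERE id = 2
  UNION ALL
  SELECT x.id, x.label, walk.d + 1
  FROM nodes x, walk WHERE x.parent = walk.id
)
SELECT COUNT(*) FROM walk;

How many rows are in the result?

9

Base: id=2 (n6) at d 0.
Iteration 1: rows with parent in {2} -> n4 (id 3, d 1), n31 (id 4, d 1), n39 (id 6, d 1).
Iteration 2: rows with parent in {3,4,6} -> n16 (id 5, d 2), n37 (id 7, d 2), n28 (id 8, d 2), n1 (id 9, d 2), n23 (id 10, d 2).
Iteration 3: no rows with parent in {5,7,8,9,10}; recursion stops.
Total rows emitted: 9.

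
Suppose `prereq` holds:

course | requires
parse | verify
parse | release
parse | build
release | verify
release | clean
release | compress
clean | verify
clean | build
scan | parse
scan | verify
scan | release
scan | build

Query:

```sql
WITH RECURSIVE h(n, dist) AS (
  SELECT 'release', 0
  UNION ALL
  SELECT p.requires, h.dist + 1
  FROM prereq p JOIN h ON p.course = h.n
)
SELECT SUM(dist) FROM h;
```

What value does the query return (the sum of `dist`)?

7

Base: (release, dist=0).
Iteration 1: edges from {release} -> (clean, dist=1), (compress, dist=1), (verify, dist=1).
Iteration 2: edges from {clean,compress,verify} -> (build, dist=2), (verify, dist=2).
Iteration 3: no outgoing edges from {build,verify}; recursion stops.
SUM(dist) = 0 + 1 + 1 + 1 + 2 + 2 = 7.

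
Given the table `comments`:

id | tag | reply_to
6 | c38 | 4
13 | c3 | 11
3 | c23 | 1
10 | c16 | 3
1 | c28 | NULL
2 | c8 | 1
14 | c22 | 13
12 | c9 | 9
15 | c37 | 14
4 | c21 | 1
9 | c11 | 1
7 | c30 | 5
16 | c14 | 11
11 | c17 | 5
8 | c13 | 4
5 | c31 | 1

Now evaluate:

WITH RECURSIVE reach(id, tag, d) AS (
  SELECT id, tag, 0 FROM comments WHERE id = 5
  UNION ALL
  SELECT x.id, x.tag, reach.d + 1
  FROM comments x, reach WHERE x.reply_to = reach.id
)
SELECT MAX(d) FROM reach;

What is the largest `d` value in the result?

Base: id=5 (c31) at d 0.
Iteration 1: rows with reply_to in {5} -> c30 (id 7, d 1), c17 (id 11, d 1).
Iteration 2: rows with reply_to in {7,11} -> c3 (id 13, d 2), c14 (id 16, d 2).
Iteration 3: rows with reply_to in {13,16} -> c22 (id 14, d 3).
Iteration 4: rows with reply_to in {14} -> c37 (id 15, d 4).
Iteration 5: no rows with reply_to in {15}; recursion stops.
d values: 0, 1, 1, 2, 2, 3, 4; the maximum is 4.

4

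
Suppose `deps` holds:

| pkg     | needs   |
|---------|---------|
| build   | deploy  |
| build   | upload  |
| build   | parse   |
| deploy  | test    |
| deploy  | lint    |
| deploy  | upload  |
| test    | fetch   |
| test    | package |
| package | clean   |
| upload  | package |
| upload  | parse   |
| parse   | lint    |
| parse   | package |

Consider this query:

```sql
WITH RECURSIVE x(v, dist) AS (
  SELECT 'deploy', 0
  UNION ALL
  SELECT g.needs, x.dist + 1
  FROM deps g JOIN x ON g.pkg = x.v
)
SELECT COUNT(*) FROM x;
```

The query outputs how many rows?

Base: (deploy, dist=0).
Iteration 1: edges from {deploy} -> (lint, dist=1), (test, dist=1), (upload, dist=1).
Iteration 2: edges from {lint,test,upload} -> (fetch, dist=2), (package, dist=2) x2, (parse, dist=2). [UNION ALL keeps all 4 new rows, including repeats]
Iteration 3: edges from {fetch,package,parse} -> (clean, dist=3) x2, (lint, dist=3), (package, dist=3). [UNION ALL keeps all 4 new rows, including repeats]
Iteration 4: edges from {clean,lint,package} -> (clean, dist=4).
Iteration 5: no outgoing edges from {clean}; recursion stops.
Total rows emitted: 13.

13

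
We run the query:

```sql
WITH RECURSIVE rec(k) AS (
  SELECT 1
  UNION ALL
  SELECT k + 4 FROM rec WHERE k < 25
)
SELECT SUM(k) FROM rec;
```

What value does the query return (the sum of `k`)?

91

Base: k=1.
Iteration 1: 1 < 25 holds -> k = 1 + 4 = 5.
Iteration 2: 5 < 25 holds -> k = 5 + 4 = 9.
Iteration 3: 9 < 25 holds -> k = 9 + 4 = 13.
Iteration 4: 13 < 25 holds -> k = 13 + 4 = 17.
Iteration 5: 17 < 25 holds -> k = 17 + 4 = 21.
Iteration 6: 21 < 25 holds -> k = 21 + 4 = 25.
Iteration 7: 25 < 25 fails; recursion stops.
SUM(k) = 1 + 5 + 9 + 13 + 17 + 21 + 25 = 91.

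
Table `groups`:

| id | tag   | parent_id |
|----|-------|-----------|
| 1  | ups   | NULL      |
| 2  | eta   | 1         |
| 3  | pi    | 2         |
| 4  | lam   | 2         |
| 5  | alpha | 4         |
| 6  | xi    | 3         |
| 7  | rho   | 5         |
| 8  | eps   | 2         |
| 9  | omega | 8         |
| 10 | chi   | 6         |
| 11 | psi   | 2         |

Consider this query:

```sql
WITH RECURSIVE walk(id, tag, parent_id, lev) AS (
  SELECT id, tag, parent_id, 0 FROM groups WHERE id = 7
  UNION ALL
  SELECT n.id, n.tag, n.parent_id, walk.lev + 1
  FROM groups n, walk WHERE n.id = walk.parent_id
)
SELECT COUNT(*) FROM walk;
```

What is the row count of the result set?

5

Base: id=7 (rho), parent_id=5, lev 0.
Iteration 1: join on id=5 -> alpha (id 5, parent_id=4, lev 1).
Iteration 2: join on id=4 -> lam (id 4, parent_id=2, lev 2).
Iteration 3: join on id=2 -> eta (id 2, parent_id=1, lev 3).
Iteration 4: join on id=1 -> ups (id 1, parent_id=NULL, lev 4).
Iteration 5: parent_id is NULL; no match; recursion stops.
Total rows emitted: 5.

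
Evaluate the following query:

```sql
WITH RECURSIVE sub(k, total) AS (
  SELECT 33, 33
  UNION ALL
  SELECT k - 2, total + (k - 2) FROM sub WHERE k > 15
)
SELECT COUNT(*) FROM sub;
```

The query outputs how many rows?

Base: k=33, total=33.
Iteration 1: 33 > 15 holds -> k = 33 - 2 = 31, total = 33 + 31 = 64.
Iteration 2: 31 > 15 holds -> k = 31 - 2 = 29, total = 64 + 29 = 93.
Iteration 3: 29 > 15 holds -> k = 29 - 2 = 27, total = 93 + 27 = 120.
Iteration 4: 27 > 15 holds -> k = 27 - 2 = 25, total = 120 + 25 = 145.
Iteration 5: 25 > 15 holds -> k = 25 - 2 = 23, total = 145 + 23 = 168.
Iteration 6: 23 > 15 holds -> k = 23 - 2 = 21, total = 168 + 21 = 189.
Iteration 7: 21 > 15 holds -> k = 21 - 2 = 19, total = 189 + 19 = 208.
Iteration 8: 19 > 15 holds -> k = 19 - 2 = 17, total = 208 + 17 = 225.
Iteration 9: 17 > 15 holds -> k = 17 - 2 = 15, total = 225 + 15 = 240.
Iteration 10: 15 > 15 fails; recursion stops.
Total rows emitted: 10.

10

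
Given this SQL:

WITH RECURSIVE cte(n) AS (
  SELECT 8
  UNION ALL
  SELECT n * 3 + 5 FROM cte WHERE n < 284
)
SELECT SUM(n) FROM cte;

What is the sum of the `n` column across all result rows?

1258

Base: n=8.
Iteration 1: 8 < 284 holds -> n = 8 * 3 + 5 = 29.
Iteration 2: 29 < 284 holds -> n = 29 * 3 + 5 = 92.
Iteration 3: 92 < 284 holds -> n = 92 * 3 + 5 = 281.
Iteration 4: 281 < 284 holds -> n = 281 * 3 + 5 = 848.
Iteration 5: 848 < 284 fails; recursion stops.
SUM(n) = 8 + 29 + 92 + 281 + 848 = 1258.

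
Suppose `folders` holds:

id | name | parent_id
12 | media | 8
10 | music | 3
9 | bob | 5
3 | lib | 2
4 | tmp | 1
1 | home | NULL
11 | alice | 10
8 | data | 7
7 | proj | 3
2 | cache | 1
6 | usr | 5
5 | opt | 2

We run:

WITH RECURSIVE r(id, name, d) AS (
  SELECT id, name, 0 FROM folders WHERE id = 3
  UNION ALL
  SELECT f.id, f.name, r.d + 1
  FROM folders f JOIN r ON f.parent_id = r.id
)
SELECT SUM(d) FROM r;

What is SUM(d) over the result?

Base: id=3 (lib) at d 0.
Iteration 1: rows with parent_id in {3} -> proj (id 7, d 1), music (id 10, d 1).
Iteration 2: rows with parent_id in {7,10} -> data (id 8, d 2), alice (id 11, d 2).
Iteration 3: rows with parent_id in {8,11} -> media (id 12, d 3).
Iteration 4: no rows with parent_id in {12}; recursion stops.
SUM(d) = 0 + 1 + 1 + 2 + 2 + 3 = 9.

9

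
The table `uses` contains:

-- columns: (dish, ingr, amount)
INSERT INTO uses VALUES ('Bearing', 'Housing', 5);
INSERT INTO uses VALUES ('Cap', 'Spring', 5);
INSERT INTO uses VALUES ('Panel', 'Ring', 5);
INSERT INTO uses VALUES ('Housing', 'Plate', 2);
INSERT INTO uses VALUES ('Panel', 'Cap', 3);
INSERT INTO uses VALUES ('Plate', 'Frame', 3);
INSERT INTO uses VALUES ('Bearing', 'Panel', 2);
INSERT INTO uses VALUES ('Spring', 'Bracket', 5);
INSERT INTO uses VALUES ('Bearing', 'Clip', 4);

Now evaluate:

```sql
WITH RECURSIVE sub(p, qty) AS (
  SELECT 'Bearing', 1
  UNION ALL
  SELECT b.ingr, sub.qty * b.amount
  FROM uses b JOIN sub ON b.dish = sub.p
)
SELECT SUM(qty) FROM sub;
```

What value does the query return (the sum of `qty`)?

Base: (Bearing, qty=1).
Iteration 1: components of {Bearing} -> Clip = 1*4 = 4, Housing = 1*5 = 5, Panel = 1*2 = 2.
Iteration 2: components of {Clip,Housing,Panel} -> Cap = 2*3 = 6, Plate = 5*2 = 10, Ring = 2*5 = 10.
Iteration 3: components of {Cap,Plate,Ring} -> Frame = 10*3 = 30, Spring = 6*5 = 30.
Iteration 4: components of {Frame,Spring} -> Bracket = 30*5 = 150.
Iteration 5: no further components; recursion stops.
SUM(qty) = 1 + 5 + 2 + 4 + 10 + 6 + 10 + 30 + 30 + 150 = 248.

248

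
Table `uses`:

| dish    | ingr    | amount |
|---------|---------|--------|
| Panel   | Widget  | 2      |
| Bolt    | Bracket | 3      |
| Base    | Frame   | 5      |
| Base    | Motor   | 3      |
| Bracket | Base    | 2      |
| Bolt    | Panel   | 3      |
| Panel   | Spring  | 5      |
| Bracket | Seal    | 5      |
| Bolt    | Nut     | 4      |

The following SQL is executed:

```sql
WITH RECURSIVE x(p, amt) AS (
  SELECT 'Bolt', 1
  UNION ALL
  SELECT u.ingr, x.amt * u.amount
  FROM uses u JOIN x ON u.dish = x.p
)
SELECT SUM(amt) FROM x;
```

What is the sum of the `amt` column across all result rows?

101

Base: (Bolt, amt=1).
Iteration 1: components of {Bolt} -> Bracket = 1*3 = 3, Nut = 1*4 = 4, Panel = 1*3 = 3.
Iteration 2: components of {Bracket,Nut,Panel} -> Base = 3*2 = 6, Seal = 3*5 = 15, Spring = 3*5 = 15, Widget = 3*2 = 6.
Iteration 3: components of {Base,Seal,Spring,Widget} -> Frame = 6*5 = 30, Motor = 6*3 = 18.
Iteration 4: no further components; recursion stops.
SUM(amt) = 1 + 4 + 3 + 3 + 15 + 6 + 6 + 15 + 18 + 30 = 101.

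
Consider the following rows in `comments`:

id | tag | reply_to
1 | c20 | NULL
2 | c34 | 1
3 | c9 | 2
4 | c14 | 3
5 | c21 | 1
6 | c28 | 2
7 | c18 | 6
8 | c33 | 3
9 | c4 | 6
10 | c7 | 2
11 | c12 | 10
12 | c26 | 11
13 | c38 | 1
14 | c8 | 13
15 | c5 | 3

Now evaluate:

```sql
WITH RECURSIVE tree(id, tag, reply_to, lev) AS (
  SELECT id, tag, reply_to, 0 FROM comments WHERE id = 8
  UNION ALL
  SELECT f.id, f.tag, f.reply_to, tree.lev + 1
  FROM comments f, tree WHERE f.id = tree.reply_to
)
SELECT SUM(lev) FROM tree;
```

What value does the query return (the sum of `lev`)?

Base: id=8 (c33), reply_to=3, lev 0.
Iteration 1: join on id=3 -> c9 (id 3, reply_to=2, lev 1).
Iteration 2: join on id=2 -> c34 (id 2, reply_to=1, lev 2).
Iteration 3: join on id=1 -> c20 (id 1, reply_to=NULL, lev 3).
Iteration 4: reply_to is NULL; no match; recursion stops.
SUM(lev) = 0 + 1 + 2 + 3 = 6.

6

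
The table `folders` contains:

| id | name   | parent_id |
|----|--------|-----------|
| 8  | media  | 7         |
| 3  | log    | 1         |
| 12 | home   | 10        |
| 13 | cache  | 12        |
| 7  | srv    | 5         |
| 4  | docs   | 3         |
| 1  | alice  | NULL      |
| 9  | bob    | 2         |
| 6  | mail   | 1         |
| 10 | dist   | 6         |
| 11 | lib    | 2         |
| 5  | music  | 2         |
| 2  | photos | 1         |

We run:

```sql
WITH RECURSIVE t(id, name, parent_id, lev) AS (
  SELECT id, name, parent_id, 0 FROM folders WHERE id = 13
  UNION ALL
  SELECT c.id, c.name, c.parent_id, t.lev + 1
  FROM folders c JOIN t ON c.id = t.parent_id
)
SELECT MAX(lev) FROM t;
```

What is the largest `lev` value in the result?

4

Base: id=13 (cache), parent_id=12, lev 0.
Iteration 1: join on id=12 -> home (id 12, parent_id=10, lev 1).
Iteration 2: join on id=10 -> dist (id 10, parent_id=6, lev 2).
Iteration 3: join on id=6 -> mail (id 6, parent_id=1, lev 3).
Iteration 4: join on id=1 -> alice (id 1, parent_id=NULL, lev 4).
Iteration 5: parent_id is NULL; no match; recursion stops.
lev values: 0, 1, 2, 3, 4; the maximum is 4.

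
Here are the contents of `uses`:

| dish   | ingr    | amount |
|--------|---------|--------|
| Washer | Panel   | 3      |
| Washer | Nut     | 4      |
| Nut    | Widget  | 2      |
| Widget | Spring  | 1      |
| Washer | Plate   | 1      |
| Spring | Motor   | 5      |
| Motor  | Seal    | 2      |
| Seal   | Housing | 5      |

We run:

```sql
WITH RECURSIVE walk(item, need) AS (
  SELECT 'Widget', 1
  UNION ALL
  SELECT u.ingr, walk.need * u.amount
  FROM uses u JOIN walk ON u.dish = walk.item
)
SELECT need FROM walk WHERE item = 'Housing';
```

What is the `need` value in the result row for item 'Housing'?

Base: (Widget, need=1).
Iteration 1: components of {Widget} -> Spring = 1*1 = 1.
Iteration 2: components of {Spring} -> Motor = 1*5 = 5.
Iteration 3: components of {Motor} -> Seal = 5*2 = 10.
Iteration 4: components of {Seal} -> Housing = 10*5 = 50.
Iteration 5: no further components; recursion stops.

50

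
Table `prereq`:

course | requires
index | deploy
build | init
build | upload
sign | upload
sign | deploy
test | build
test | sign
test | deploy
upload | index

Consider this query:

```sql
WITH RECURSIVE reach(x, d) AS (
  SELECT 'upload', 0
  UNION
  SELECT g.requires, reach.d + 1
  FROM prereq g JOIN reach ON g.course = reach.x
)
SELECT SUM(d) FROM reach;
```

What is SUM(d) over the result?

Base: (upload, d=0).
Iteration 1: edges from {upload} -> (index, d=1).
Iteration 2: edges from {index} -> (deploy, d=2).
Iteration 3: no outgoing edges from {deploy}; recursion stops.
SUM(d) = 0 + 1 + 2 = 3.

3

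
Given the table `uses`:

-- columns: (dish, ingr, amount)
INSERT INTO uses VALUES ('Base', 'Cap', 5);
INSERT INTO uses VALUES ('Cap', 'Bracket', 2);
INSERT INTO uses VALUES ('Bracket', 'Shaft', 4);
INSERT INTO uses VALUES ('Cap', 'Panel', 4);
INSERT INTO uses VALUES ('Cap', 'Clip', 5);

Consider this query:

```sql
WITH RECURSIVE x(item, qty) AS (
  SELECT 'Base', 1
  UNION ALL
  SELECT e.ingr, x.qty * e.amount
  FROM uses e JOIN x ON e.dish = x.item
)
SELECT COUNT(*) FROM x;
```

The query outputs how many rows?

6

Base: (Base, qty=1).
Iteration 1: components of {Base} -> Cap = 1*5 = 5.
Iteration 2: components of {Cap} -> Bracket = 5*2 = 10, Clip = 5*5 = 25, Panel = 5*4 = 20.
Iteration 3: components of {Bracket,Clip,Panel} -> Shaft = 10*4 = 40.
Iteration 4: no further components; recursion stops.
Total rows emitted: 6.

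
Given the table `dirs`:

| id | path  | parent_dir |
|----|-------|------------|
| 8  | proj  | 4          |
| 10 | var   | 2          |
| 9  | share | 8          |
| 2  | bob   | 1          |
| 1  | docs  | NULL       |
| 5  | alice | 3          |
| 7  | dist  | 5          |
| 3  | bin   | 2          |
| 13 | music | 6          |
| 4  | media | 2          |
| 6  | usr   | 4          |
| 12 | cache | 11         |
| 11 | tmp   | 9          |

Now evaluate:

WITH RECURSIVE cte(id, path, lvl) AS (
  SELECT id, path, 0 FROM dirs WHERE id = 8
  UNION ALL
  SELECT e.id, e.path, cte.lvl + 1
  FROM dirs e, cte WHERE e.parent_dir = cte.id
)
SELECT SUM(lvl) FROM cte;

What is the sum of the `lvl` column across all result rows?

6

Base: id=8 (proj) at lvl 0.
Iteration 1: rows with parent_dir in {8} -> share (id 9, lvl 1).
Iteration 2: rows with parent_dir in {9} -> tmp (id 11, lvl 2).
Iteration 3: rows with parent_dir in {11} -> cache (id 12, lvl 3).
Iteration 4: no rows with parent_dir in {12}; recursion stops.
SUM(lvl) = 0 + 1 + 2 + 3 = 6.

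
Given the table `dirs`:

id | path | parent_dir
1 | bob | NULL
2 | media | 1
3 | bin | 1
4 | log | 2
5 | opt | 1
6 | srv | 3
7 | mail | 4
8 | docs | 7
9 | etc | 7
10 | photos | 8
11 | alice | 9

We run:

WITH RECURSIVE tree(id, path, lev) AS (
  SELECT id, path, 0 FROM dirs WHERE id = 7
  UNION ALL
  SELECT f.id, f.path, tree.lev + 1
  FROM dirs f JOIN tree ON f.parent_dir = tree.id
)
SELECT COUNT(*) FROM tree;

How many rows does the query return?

Base: id=7 (mail) at lev 0.
Iteration 1: rows with parent_dir in {7} -> docs (id 8, lev 1), etc (id 9, lev 1).
Iteration 2: rows with parent_dir in {8,9} -> photos (id 10, lev 2), alice (id 11, lev 2).
Iteration 3: no rows with parent_dir in {10,11}; recursion stops.
Total rows emitted: 5.

5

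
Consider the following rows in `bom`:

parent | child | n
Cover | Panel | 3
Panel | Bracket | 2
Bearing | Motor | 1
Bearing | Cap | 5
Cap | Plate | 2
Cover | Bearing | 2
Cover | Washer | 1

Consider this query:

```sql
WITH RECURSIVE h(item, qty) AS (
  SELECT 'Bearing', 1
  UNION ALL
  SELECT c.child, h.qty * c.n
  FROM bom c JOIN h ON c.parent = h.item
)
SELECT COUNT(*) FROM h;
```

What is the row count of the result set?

Base: (Bearing, qty=1).
Iteration 1: components of {Bearing} -> Cap = 1*5 = 5, Motor = 1*1 = 1.
Iteration 2: components of {Cap,Motor} -> Plate = 5*2 = 10.
Iteration 3: no further components; recursion stops.
Total rows emitted: 4.

4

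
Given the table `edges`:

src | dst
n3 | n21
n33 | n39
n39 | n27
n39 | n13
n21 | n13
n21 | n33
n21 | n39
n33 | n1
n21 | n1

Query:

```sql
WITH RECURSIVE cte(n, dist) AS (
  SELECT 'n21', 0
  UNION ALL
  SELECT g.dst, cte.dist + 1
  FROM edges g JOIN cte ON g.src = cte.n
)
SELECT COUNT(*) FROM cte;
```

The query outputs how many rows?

Base: (n21, dist=0).
Iteration 1: edges from {n21} -> (n1, dist=1), (n13, dist=1), (n33, dist=1), (n39, dist=1).
Iteration 2: edges from {n1,n13,n33,n39} -> (n1, dist=2), (n13, dist=2), (n27, dist=2), (n39, dist=2).
Iteration 3: edges from {n1,n13,n27,n39} -> (n13, dist=3), (n27, dist=3).
Iteration 4: no outgoing edges from {n13,n27}; recursion stops.
Total rows emitted: 11.

11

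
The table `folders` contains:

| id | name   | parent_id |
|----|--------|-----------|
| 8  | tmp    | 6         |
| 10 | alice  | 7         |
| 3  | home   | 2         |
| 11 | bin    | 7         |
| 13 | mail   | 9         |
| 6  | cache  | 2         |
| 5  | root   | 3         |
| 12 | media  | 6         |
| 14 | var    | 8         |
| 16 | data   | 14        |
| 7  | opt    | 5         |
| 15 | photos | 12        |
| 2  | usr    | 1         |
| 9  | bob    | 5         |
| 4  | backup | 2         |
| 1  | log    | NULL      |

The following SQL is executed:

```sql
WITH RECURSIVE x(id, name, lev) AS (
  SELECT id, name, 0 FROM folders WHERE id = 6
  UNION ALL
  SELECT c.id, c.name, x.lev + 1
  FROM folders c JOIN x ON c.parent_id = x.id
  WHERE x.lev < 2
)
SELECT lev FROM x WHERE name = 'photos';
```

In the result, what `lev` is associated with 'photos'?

2

Base: id=6 (cache) at lev 0.
Iteration 1: rows with parent_id in {6} -> tmp (id 8, lev 1), media (id 12, lev 1).
Iteration 2: rows with parent_id in {8,12} -> var (id 14, lev 2), photos (id 15, lev 2).
Iteration 3: lev < 2 fails for all current rows; recursion stops.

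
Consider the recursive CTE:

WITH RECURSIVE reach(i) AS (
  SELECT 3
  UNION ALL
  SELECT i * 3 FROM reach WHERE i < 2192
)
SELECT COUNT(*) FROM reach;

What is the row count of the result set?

8

Base: i=3.
Iteration 1: 3 < 2192 holds -> i = 3 * 3 = 9.
Iteration 2: 9 < 2192 holds -> i = 9 * 3 = 27.
Iteration 3: 27 < 2192 holds -> i = 27 * 3 = 81.
Iteration 4: 81 < 2192 holds -> i = 81 * 3 = 243.
Iteration 5: 243 < 2192 holds -> i = 243 * 3 = 729.
Iteration 6: 729 < 2192 holds -> i = 729 * 3 = 2187.
Iteration 7: 2187 < 2192 holds -> i = 2187 * 3 = 6561.
Iteration 8: 6561 < 2192 fails; recursion stops.
Total rows emitted: 8.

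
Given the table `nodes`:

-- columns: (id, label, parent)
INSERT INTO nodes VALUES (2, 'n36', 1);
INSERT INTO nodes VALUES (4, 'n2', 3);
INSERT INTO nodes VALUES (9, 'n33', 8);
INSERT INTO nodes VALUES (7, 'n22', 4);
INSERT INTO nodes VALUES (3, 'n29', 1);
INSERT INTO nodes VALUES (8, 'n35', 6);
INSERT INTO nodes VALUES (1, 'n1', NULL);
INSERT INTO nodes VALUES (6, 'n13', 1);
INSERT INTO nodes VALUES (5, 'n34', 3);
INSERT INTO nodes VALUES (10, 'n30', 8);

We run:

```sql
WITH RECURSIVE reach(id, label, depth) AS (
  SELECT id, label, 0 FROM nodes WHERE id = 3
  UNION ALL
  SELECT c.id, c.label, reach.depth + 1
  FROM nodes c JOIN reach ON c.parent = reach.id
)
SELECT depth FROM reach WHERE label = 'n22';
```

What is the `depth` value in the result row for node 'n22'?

Base: id=3 (n29) at depth 0.
Iteration 1: rows with parent in {3} -> n2 (id 4, depth 1), n34 (id 5, depth 1).
Iteration 2: rows with parent in {4,5} -> n22 (id 7, depth 2).
Iteration 3: no rows with parent in {7}; recursion stops.

2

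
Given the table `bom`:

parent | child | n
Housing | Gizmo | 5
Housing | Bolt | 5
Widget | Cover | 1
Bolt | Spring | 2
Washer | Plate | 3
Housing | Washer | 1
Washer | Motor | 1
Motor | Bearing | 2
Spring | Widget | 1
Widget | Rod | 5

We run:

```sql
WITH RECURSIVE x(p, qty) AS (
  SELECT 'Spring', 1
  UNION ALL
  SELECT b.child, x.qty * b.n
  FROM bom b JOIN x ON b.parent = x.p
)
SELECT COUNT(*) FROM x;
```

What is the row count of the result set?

4

Base: (Spring, qty=1).
Iteration 1: components of {Spring} -> Widget = 1*1 = 1.
Iteration 2: components of {Widget} -> Cover = 1*1 = 1, Rod = 1*5 = 5.
Iteration 3: no further components; recursion stops.
Total rows emitted: 4.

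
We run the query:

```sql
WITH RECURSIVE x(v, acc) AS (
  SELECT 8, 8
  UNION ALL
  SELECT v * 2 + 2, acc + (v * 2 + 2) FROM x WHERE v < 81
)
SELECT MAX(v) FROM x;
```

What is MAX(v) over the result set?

Base: v=8, acc=8.
Iteration 1: 8 < 81 holds -> v = 8 * 2 + 2 = 18, acc = 8 + 18 = 26.
Iteration 2: 18 < 81 holds -> v = 18 * 2 + 2 = 38, acc = 26 + 38 = 64.
Iteration 3: 38 < 81 holds -> v = 38 * 2 + 2 = 78, acc = 64 + 78 = 142.
Iteration 4: 78 < 81 holds -> v = 78 * 2 + 2 = 158, acc = 142 + 158 = 300.
Iteration 5: 158 < 81 fails; recursion stops.
v values: 8, 18, 38, 78, 158; the maximum is 158.

158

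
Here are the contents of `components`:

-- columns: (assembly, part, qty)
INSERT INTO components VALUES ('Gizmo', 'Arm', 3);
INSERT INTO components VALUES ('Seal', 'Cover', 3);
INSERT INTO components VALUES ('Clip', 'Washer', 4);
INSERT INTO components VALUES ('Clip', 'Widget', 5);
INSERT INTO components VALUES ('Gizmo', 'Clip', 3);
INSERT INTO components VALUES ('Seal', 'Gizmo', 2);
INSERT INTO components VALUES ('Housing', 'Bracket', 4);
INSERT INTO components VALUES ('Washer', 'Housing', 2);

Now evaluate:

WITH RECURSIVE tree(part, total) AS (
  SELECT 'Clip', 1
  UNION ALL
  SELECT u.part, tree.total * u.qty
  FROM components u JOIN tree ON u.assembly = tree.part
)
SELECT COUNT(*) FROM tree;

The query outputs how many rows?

5

Base: (Clip, total=1).
Iteration 1: components of {Clip} -> Washer = 1*4 = 4, Widget = 1*5 = 5.
Iteration 2: components of {Washer,Widget} -> Housing = 4*2 = 8.
Iteration 3: components of {Housing} -> Bracket = 8*4 = 32.
Iteration 4: no further components; recursion stops.
Total rows emitted: 5.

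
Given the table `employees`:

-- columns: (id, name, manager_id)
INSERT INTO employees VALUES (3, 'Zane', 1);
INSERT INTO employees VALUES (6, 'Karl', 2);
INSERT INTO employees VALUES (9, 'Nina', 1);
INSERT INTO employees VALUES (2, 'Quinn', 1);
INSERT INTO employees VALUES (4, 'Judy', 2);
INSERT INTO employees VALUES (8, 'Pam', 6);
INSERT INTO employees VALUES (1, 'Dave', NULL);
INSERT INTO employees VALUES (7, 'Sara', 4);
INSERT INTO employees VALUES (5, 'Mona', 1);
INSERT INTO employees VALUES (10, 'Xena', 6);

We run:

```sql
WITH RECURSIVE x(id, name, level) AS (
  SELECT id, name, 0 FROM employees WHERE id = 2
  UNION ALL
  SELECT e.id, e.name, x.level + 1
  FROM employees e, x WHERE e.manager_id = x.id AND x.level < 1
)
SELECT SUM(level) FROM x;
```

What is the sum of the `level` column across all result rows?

Base: id=2 (Quinn) at level 0.
Iteration 1: rows with manager_id in {2} -> Judy (id 4, level 1), Karl (id 6, level 1).
Iteration 2: level < 1 fails for all current rows; recursion stops.
SUM(level) = 0 + 1 + 1 = 2.

2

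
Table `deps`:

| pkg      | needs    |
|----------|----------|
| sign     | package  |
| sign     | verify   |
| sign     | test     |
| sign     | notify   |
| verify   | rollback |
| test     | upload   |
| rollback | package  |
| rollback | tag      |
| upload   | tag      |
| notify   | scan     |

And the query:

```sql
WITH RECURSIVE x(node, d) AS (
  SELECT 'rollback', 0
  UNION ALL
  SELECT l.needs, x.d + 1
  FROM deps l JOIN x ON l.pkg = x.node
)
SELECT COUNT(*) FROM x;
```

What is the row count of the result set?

3

Base: (rollback, d=0).
Iteration 1: edges from {rollback} -> (package, d=1), (tag, d=1).
Iteration 2: no outgoing edges from {package,tag}; recursion stops.
Total rows emitted: 3.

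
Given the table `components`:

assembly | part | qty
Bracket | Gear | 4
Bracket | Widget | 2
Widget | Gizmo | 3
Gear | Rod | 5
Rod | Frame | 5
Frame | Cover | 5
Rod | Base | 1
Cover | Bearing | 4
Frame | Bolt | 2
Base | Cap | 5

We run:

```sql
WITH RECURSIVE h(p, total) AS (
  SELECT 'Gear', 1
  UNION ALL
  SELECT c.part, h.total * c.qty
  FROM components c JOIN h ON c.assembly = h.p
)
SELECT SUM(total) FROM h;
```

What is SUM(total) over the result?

736

Base: (Gear, total=1).
Iteration 1: components of {Gear} -> Rod = 1*5 = 5.
Iteration 2: components of {Rod} -> Base = 5*1 = 5, Frame = 5*5 = 25.
Iteration 3: components of {Base,Frame} -> Bolt = 25*2 = 50, Cap = 5*5 = 25, Cover = 25*5 = 125.
Iteration 4: components of {Bolt,Cap,Cover} -> Bearing = 125*4 = 500.
Iteration 5: no further components; recursion stops.
SUM(total) = 1 + 5 + 25 + 5 + 125 + 50 + 25 + 500 = 736.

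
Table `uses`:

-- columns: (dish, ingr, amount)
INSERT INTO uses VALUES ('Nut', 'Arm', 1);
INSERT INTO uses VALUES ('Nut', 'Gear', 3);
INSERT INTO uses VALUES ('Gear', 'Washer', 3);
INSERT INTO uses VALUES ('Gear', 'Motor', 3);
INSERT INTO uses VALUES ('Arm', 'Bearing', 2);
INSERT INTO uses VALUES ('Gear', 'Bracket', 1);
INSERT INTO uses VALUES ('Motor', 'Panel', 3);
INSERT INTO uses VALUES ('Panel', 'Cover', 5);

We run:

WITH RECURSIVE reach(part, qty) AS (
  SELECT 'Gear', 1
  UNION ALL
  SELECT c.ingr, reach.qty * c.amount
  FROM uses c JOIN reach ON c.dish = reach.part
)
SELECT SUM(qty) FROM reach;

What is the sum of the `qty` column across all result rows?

Base: (Gear, qty=1).
Iteration 1: components of {Gear} -> Bracket = 1*1 = 1, Motor = 1*3 = 3, Washer = 1*3 = 3.
Iteration 2: components of {Bracket,Motor,Washer} -> Panel = 3*3 = 9.
Iteration 3: components of {Panel} -> Cover = 9*5 = 45.
Iteration 4: no further components; recursion stops.
SUM(qty) = 1 + 3 + 3 + 1 + 9 + 45 = 62.

62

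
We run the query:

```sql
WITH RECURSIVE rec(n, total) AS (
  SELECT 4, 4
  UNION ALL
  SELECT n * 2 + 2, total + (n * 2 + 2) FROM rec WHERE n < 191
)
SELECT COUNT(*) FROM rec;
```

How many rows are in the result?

7

Base: n=4, total=4.
Iteration 1: 4 < 191 holds -> n = 4 * 2 + 2 = 10, total = 4 + 10 = 14.
Iteration 2: 10 < 191 holds -> n = 10 * 2 + 2 = 22, total = 14 + 22 = 36.
Iteration 3: 22 < 191 holds -> n = 22 * 2 + 2 = 46, total = 36 + 46 = 82.
Iteration 4: 46 < 191 holds -> n = 46 * 2 + 2 = 94, total = 82 + 94 = 176.
Iteration 5: 94 < 191 holds -> n = 94 * 2 + 2 = 190, total = 176 + 190 = 366.
Iteration 6: 190 < 191 holds -> n = 190 * 2 + 2 = 382, total = 366 + 382 = 748.
Iteration 7: 382 < 191 fails; recursion stops.
Total rows emitted: 7.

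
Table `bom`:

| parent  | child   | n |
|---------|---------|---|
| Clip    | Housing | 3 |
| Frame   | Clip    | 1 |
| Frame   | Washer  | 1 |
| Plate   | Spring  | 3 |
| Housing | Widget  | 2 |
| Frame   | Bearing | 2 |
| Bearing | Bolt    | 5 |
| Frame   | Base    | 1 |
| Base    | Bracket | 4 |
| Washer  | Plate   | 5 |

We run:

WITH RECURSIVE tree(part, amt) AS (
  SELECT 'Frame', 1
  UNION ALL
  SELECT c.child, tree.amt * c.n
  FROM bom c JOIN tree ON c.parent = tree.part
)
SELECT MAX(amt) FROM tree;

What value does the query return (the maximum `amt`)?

Base: (Frame, amt=1).
Iteration 1: components of {Frame} -> Base = 1*1 = 1, Bearing = 1*2 = 2, Clip = 1*1 = 1, Washer = 1*1 = 1.
Iteration 2: components of {Base,Bearing,Clip,Washer} -> Bolt = 2*5 = 10, Bracket = 1*4 = 4, Housing = 1*3 = 3, Plate = 1*5 = 5.
Iteration 3: components of {Bolt,Bracket,Housing,Plate} -> Spring = 5*3 = 15, Widget = 3*2 = 6.
Iteration 4: no further components; recursion stops.
amt values: 1, 2, 1, 1, 1, 10, 4, 3, 5, 6, 15; the maximum is 15.

15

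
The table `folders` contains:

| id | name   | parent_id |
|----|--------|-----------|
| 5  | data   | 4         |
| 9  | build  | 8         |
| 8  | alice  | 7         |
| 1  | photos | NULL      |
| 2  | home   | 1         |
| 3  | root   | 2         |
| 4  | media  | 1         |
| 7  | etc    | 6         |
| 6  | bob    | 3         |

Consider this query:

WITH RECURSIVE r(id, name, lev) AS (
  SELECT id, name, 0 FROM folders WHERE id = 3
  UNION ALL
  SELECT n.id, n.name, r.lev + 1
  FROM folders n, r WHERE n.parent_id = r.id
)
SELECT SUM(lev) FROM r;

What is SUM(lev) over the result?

Base: id=3 (root) at lev 0.
Iteration 1: rows with parent_id in {3} -> bob (id 6, lev 1).
Iteration 2: rows with parent_id in {6} -> etc (id 7, lev 2).
Iteration 3: rows with parent_id in {7} -> alice (id 8, lev 3).
Iteration 4: rows with parent_id in {8} -> build (id 9, lev 4).
Iteration 5: no rows with parent_id in {9}; recursion stops.
SUM(lev) = 0 + 1 + 2 + 3 + 4 = 10.

10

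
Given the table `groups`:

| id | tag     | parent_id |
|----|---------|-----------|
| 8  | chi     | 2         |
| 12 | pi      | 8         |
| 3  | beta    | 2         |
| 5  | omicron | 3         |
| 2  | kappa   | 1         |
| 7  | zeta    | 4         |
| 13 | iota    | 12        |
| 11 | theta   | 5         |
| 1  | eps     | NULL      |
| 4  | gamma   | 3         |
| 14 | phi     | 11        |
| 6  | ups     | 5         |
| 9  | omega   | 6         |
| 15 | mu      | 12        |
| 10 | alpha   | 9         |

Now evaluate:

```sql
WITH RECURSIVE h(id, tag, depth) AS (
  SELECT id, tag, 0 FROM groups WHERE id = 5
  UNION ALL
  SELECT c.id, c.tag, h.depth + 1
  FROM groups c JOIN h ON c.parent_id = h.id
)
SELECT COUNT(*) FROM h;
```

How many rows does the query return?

Base: id=5 (omicron) at depth 0.
Iteration 1: rows with parent_id in {5} -> ups (id 6, depth 1), theta (id 11, depth 1).
Iteration 2: rows with parent_id in {6,11} -> omega (id 9, depth 2), phi (id 14, depth 2).
Iteration 3: rows with parent_id in {9,14} -> alpha (id 10, depth 3).
Iteration 4: no rows with parent_id in {10}; recursion stops.
Total rows emitted: 6.

6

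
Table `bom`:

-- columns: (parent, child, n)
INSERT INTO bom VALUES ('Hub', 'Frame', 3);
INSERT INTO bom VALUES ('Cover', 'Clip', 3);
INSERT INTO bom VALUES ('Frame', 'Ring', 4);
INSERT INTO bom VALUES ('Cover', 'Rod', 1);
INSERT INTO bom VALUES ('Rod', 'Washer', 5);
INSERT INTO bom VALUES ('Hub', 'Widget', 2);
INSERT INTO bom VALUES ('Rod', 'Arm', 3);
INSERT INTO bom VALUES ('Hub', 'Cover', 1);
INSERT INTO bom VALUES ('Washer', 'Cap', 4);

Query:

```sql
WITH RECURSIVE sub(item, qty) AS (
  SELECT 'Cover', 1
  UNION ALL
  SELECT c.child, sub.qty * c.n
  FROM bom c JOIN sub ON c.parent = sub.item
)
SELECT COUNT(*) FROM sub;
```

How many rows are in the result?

Base: (Cover, qty=1).
Iteration 1: components of {Cover} -> Clip = 1*3 = 3, Rod = 1*1 = 1.
Iteration 2: components of {Clip,Rod} -> Arm = 1*3 = 3, Washer = 1*5 = 5.
Iteration 3: components of {Arm,Washer} -> Cap = 5*4 = 20.
Iteration 4: no further components; recursion stops.
Total rows emitted: 6.

6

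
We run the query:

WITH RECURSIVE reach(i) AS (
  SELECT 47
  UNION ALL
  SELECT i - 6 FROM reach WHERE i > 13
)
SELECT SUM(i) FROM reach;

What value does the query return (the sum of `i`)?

Base: i=47.
Iteration 1: 47 > 13 holds -> i = 47 - 6 = 41.
Iteration 2: 41 > 13 holds -> i = 41 - 6 = 35.
Iteration 3: 35 > 13 holds -> i = 35 - 6 = 29.
Iteration 4: 29 > 13 holds -> i = 29 - 6 = 23.
Iteration 5: 23 > 13 holds -> i = 23 - 6 = 17.
Iteration 6: 17 > 13 holds -> i = 17 - 6 = 11.
Iteration 7: 11 > 13 fails; recursion stops.
SUM(i) = 47 + 41 + 35 + 29 + 23 + 17 + 11 = 203.

203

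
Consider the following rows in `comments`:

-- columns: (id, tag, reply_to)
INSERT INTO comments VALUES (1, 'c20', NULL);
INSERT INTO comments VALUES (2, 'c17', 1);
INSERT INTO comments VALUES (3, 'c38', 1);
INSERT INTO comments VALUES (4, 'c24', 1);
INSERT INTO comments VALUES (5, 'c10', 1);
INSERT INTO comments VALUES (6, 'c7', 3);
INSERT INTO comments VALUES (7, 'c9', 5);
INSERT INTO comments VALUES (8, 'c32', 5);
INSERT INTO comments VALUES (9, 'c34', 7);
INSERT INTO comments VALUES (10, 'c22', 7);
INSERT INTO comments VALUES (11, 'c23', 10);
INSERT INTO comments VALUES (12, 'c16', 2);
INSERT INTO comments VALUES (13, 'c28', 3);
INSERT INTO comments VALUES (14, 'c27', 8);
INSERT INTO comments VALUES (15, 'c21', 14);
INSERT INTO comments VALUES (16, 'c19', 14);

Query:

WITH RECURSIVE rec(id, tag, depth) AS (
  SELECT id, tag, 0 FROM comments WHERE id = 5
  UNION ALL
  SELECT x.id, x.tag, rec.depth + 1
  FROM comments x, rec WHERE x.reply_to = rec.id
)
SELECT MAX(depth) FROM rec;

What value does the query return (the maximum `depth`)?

Base: id=5 (c10) at depth 0.
Iteration 1: rows with reply_to in {5} -> c9 (id 7, depth 1), c32 (id 8, depth 1).
Iteration 2: rows with reply_to in {7,8} -> c34 (id 9, depth 2), c22 (id 10, depth 2), c27 (id 14, depth 2).
Iteration 3: rows with reply_to in {9,10,14} -> c23 (id 11, depth 3), c21 (id 15, depth 3), c19 (id 16, depth 3).
Iteration 4: no rows with reply_to in {11,15,16}; recursion stops.
depth values: 0, 1, 1, 2, 2, 2, 3, 3, 3; the maximum is 3.

3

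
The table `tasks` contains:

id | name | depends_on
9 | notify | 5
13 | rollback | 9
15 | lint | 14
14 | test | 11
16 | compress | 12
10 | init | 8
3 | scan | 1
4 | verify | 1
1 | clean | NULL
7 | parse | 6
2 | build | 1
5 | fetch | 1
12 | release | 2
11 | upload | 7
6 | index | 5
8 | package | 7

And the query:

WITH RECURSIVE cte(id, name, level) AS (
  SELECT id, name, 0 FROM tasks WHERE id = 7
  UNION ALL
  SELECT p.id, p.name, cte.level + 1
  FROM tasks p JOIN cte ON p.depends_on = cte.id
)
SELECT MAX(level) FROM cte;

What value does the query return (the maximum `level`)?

Base: id=7 (parse) at level 0.
Iteration 1: rows with depends_on in {7} -> package (id 8, level 1), upload (id 11, level 1).
Iteration 2: rows with depends_on in {8,11} -> init (id 10, level 2), test (id 14, level 2).
Iteration 3: rows with depends_on in {10,14} -> lint (id 15, level 3).
Iteration 4: no rows with depends_on in {15}; recursion stops.
level values: 0, 1, 1, 2, 2, 3; the maximum is 3.

3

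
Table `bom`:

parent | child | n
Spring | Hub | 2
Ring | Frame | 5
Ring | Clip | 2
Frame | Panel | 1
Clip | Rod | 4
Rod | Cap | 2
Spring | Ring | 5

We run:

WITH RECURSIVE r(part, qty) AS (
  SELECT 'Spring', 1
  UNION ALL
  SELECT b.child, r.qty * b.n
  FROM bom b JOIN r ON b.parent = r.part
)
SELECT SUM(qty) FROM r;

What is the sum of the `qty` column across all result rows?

188

Base: (Spring, qty=1).
Iteration 1: components of {Spring} -> Hub = 1*2 = 2, Ring = 1*5 = 5.
Iteration 2: components of {Hub,Ring} -> Clip = 5*2 = 10, Frame = 5*5 = 25.
Iteration 3: components of {Clip,Frame} -> Panel = 25*1 = 25, Rod = 10*4 = 40.
Iteration 4: components of {Panel,Rod} -> Cap = 40*2 = 80.
Iteration 5: no further components; recursion stops.
SUM(qty) = 1 + 5 + 2 + 25 + 10 + 25 + 40 + 80 = 188.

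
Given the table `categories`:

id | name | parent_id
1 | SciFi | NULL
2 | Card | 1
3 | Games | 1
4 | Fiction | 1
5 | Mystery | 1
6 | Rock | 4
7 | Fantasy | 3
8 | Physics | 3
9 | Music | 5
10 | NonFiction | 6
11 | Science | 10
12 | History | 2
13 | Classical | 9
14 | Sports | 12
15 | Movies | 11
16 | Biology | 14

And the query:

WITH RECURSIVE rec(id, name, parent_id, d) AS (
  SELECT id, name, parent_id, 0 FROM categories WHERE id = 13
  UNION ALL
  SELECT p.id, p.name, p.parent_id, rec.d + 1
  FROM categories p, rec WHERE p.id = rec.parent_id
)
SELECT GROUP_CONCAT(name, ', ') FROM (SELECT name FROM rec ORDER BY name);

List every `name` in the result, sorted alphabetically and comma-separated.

Base: id=13 (Classical), parent_id=9, d 0.
Iteration 1: join on id=9 -> Music (id 9, parent_id=5, d 1).
Iteration 2: join on id=5 -> Mystery (id 5, parent_id=1, d 2).
Iteration 3: join on id=1 -> SciFi (id 1, parent_id=NULL, d 3).
Iteration 4: parent_id is NULL; no match; recursion stops.

Classical, Music, Mystery, SciFi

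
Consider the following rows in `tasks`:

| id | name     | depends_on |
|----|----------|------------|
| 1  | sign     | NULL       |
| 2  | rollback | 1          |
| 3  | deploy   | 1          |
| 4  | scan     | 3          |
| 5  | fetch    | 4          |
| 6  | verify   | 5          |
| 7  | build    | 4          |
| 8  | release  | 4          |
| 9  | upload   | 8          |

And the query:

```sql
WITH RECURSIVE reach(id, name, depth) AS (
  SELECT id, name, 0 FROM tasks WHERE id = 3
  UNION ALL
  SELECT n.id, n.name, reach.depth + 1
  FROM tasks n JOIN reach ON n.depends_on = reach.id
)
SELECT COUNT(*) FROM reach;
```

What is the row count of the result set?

7

Base: id=3 (deploy) at depth 0.
Iteration 1: rows with depends_on in {3} -> scan (id 4, depth 1).
Iteration 2: rows with depends_on in {4} -> fetch (id 5, depth 2), build (id 7, depth 2), release (id 8, depth 2).
Iteration 3: rows with depends_on in {5,7,8} -> verify (id 6, depth 3), upload (id 9, depth 3).
Iteration 4: no rows with depends_on in {6,9}; recursion stops.
Total rows emitted: 7.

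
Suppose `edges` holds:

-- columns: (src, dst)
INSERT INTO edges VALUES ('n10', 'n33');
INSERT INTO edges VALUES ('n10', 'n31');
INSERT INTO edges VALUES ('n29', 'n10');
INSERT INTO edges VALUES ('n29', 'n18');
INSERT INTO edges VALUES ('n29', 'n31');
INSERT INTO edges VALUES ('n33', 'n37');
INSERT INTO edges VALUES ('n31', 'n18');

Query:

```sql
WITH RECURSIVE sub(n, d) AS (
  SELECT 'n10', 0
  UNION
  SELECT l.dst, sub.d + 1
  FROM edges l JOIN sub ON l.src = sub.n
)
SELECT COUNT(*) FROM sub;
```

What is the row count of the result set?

Base: (n10, d=0).
Iteration 1: edges from {n10} -> (n31, d=1), (n33, d=1).
Iteration 2: edges from {n31,n33} -> (n18, d=2), (n37, d=2).
Iteration 3: no outgoing edges from {n18,n37}; recursion stops.
Total rows emitted: 5.

5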